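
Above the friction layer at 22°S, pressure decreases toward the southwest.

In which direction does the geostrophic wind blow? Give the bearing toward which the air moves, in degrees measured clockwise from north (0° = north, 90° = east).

135°

The pressure-gradient force points toward the southwest (bearing 225°).
Geostrophic balance: in the Southern Hemisphere the Coriolis force deflects motion to the left, so the geostrophic wind blows 90° to the left of the pressure-gradient force (low pressure on the right).
Rotating 225° by 90° counterclockwise gives 135° — the wind blows toward the southeast.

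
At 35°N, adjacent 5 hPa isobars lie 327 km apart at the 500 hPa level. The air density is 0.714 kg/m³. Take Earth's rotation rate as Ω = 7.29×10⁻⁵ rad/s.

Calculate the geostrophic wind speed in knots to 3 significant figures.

Coriolis parameter at 35°N:
f = 2Ω sin φ = 2 × 7.29×10⁻⁵ × sin 35° = 8.36×10⁻⁵ s⁻¹
Pressure gradient: |∂P/∂n| = 500 Pa / 327000 m = 1.53×10⁻³ Pa/m
Geostrophic balance (pressure-gradient force = Coriolis force):
V_g = (1/(fρ)) |∂P/∂n| = 1.53×10⁻³ / (8.36×10⁻⁵ × 0.714) = 25.6 m/s
Converting: 25.6 m/s × 1.944 = 49.8 knots

49.8 knots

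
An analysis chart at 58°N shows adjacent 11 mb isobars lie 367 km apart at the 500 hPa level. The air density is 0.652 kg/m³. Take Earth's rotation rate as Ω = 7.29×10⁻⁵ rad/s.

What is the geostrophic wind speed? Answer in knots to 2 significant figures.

72 knots

Coriolis parameter at 58°N:
f = 2Ω sin φ = 2 × 7.29×10⁻⁵ × sin 58° = 1.24×10⁻⁴ s⁻¹
Pressure gradient: |∂P/∂n| = 1100 Pa / 367000 m = 3.00×10⁻³ Pa/m
Geostrophic balance (pressure-gradient force = Coriolis force):
V_g = (1/(fρ)) |∂P/∂n| = 3.00×10⁻³ / (1.24×10⁻⁴ × 0.652) = 37.2 m/s
Converting: 37.2 m/s × 1.944 = 72 knots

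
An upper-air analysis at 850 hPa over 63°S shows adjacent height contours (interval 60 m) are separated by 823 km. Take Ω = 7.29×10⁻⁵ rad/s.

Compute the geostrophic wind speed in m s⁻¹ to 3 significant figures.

5.51 m s⁻¹

Coriolis parameter at 63°S:
f = 2Ω sin φ = 2 × 7.29×10⁻⁵ × sin 63° = 1.30×10⁻⁴ s⁻¹
Height gradient: |∂Z/∂n| = 60 m / 823000 m = 7.29×10⁻⁵
On a pressure surface, geostrophic balance gives V_g = (g/f)|∂Z/∂n|:
V_g = 9.81 × 7.29×10⁻⁵ / 1.30×10⁻⁴ = 5.51 m/s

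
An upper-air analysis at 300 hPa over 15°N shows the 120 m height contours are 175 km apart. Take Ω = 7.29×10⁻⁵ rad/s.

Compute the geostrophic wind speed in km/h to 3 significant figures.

Coriolis parameter at 15°N:
f = 2Ω sin φ = 2 × 7.29×10⁻⁵ × sin 15° = 3.77×10⁻⁵ s⁻¹
Height gradient: |∂Z/∂n| = 120 m / 175000 m = 6.86×10⁻⁴
On a pressure surface, geostrophic balance gives V_g = (g/f)|∂Z/∂n|:
V_g = 9.81 × 6.86×10⁻⁴ / 3.77×10⁻⁵ = 178 m/s
Converting: 178 m/s × 3.6 = 642 km/h

642 km/h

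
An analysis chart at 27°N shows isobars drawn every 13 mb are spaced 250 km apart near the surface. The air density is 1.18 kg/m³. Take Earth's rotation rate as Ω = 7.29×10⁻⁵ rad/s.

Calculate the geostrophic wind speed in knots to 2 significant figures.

130 knots

Coriolis parameter at 27°N:
f = 2Ω sin φ = 2 × 7.29×10⁻⁵ × sin 27° = 6.62×10⁻⁵ s⁻¹
Pressure gradient: |∂P/∂n| = 1300 Pa / 250000 m = 5.20×10⁻³ Pa/m
Geostrophic balance (pressure-gradient force = Coriolis force):
V_g = (1/(fρ)) |∂P/∂n| = 5.20×10⁻³ / (6.62×10⁻⁵ × 1.18) = 66.6 m/s
Converting: 66.6 m/s × 1.944 = 130 knots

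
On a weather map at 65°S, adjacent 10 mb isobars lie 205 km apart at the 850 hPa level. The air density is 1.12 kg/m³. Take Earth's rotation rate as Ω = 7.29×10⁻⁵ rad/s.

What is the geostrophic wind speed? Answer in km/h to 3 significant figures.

119 km/h

Coriolis parameter at 65°S:
f = 2Ω sin φ = 2 × 7.29×10⁻⁵ × sin 65° = 1.32×10⁻⁴ s⁻¹
Pressure gradient: |∂P/∂n| = 1000 Pa / 205000 m = 4.88×10⁻³ Pa/m
Geostrophic balance (pressure-gradient force = Coriolis force):
V_g = (1/(fρ)) |∂P/∂n| = 4.88×10⁻³ / (1.32×10⁻⁴ × 1.12) = 33.0 m/s
Converting: 33.0 m/s × 3.6 = 119 km/h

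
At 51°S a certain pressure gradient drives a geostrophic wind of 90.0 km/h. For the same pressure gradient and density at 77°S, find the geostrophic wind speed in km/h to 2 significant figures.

72 km/h

With the same pressure gradient and density, V_g ∝ 1/f ∝ 1/sin φ.
V₂ = V₁ · sin φ₁ / sin φ₂ = 90.0 × sin 51° / sin 77°
V₂ = 90.0 × 0.7771/0.9744 = 72 km/h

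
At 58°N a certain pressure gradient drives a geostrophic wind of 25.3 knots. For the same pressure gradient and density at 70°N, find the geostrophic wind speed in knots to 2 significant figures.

23 knots

With the same pressure gradient and density, V_g ∝ 1/f ∝ 1/sin φ.
V₂ = V₁ · sin φ₁ / sin φ₂ = 25.3 × sin 58° / sin 70°
V₂ = 25.3 × 0.8480/0.9397 = 23 knots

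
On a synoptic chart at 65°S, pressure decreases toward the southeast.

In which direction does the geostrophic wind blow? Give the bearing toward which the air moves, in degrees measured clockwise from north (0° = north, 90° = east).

045°

The pressure-gradient force points toward the southeast (bearing 135°).
Geostrophic balance: in the Southern Hemisphere the Coriolis force deflects motion to the left, so the geostrophic wind blows 90° to the left of the pressure-gradient force (low pressure on the right).
Rotating 135° by 90° counterclockwise gives 045° — the wind blows toward the northeast.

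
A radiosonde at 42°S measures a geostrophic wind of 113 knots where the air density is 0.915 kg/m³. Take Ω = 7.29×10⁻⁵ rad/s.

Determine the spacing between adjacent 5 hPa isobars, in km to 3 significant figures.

Coriolis parameter at 42°S:
f = 2Ω sin φ = 2 × 7.29×10⁻⁵ × sin 42° = 9.76×10⁻⁵ s⁻¹
Wind speed in SI: 113 knots = 58.1 m/s
Geostrophic balance rearranged: |∂P/∂n| = f ρ V_g
|∂P/∂n| = 9.76×10⁻⁵ × 0.915 × 58.1 = 5.19×10⁻³ Pa/m
Isobar spacing: Δn = ΔP/|∂P/∂n| = 500 Pa / 5.19×10⁻³ Pa/m = 96353 m ≈ 96.4 km

96.4 km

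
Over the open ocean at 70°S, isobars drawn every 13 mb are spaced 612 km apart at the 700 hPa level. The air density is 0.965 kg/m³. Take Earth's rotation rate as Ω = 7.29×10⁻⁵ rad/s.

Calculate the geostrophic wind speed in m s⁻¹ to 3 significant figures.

Coriolis parameter at 70°S:
f = 2Ω sin φ = 2 × 7.29×10⁻⁵ × sin 70° = 1.37×10⁻⁴ s⁻¹
Pressure gradient: |∂P/∂n| = 1300 Pa / 612000 m = 2.12×10⁻³ Pa/m
Geostrophic balance (pressure-gradient force = Coriolis force):
V_g = (1/(fρ)) |∂P/∂n| = 2.12×10⁻³ / (1.37×10⁻⁴ × 0.965) = 16.1 m/s

16.1 m s⁻¹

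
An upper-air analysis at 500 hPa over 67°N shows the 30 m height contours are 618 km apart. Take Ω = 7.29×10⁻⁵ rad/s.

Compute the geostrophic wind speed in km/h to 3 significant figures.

Coriolis parameter at 67°N:
f = 2Ω sin φ = 2 × 7.29×10⁻⁵ × sin 67° = 1.34×10⁻⁴ s⁻¹
Height gradient: |∂Z/∂n| = 30 m / 618000 m = 4.85×10⁻⁵
On a pressure surface, geostrophic balance gives V_g = (g/f)|∂Z/∂n|:
V_g = 9.81 × 4.85×10⁻⁵ / 1.34×10⁻⁴ = 3.55 m/s
Converting: 3.55 m/s × 3.6 = 12.8 km/h

12.8 km/h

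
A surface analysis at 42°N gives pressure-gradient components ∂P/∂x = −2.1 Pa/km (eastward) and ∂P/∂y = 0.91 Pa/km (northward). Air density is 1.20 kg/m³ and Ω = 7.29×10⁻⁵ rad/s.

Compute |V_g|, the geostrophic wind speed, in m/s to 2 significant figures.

Coriolis parameter at 42°N:
f = 2Ω sin φ = 2 × 7.29×10⁻⁵ × sin 42° = 9.76×10⁻⁵ s⁻¹
Component geostrophic relations (x east, y north):
u_g = −(1/(fρ)) ∂P/∂y,  v_g = (1/(fρ)) ∂P/∂x
u_g = −(0.91×10⁻³)/(9.76×10⁻⁵ × 1.20) = −7.77 m/s;  v_g = (−2.1×10⁻³)/(9.76×10⁻⁵ × 1.20) = −17.9 m/s
|V_g| = √(u_g² + v_g²) = 19.5 m/s

20 m/s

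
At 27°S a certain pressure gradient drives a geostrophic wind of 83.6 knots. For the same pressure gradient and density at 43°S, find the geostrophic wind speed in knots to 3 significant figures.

55.7 knots

With the same pressure gradient and density, V_g ∝ 1/f ∝ 1/sin φ.
V₂ = V₁ · sin φ₁ / sin φ₂ = 83.6 × sin 27° / sin 43°
V₂ = 83.6 × 0.4540/0.6820 = 55.7 knots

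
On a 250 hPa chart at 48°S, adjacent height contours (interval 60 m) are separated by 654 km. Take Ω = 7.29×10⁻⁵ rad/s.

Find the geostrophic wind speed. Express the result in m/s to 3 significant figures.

8.31 m/s

Coriolis parameter at 48°S:
f = 2Ω sin φ = 2 × 7.29×10⁻⁵ × sin 48° = 1.08×10⁻⁴ s⁻¹
Height gradient: |∂Z/∂n| = 60 m / 654000 m = 9.17×10⁻⁵
On a pressure surface, geostrophic balance gives V_g = (g/f)|∂Z/∂n|:
V_g = 9.81 × 9.17×10⁻⁵ / 1.08×10⁻⁴ = 8.31 m/s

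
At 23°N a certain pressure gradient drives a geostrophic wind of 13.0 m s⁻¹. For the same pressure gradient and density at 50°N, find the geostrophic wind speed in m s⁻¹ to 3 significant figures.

6.63 m s⁻¹

With the same pressure gradient and density, V_g ∝ 1/f ∝ 1/sin φ.
V₂ = V₁ · sin φ₁ / sin φ₂ = 13.0 × sin 23° / sin 50°
V₂ = 13.0 × 0.3907/0.7660 = 6.63 m s⁻¹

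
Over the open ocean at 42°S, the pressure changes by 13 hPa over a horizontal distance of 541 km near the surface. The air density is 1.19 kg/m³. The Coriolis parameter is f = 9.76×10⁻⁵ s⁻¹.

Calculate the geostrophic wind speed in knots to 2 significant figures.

40 knots

Pressure gradient: |∂P/∂n| = 1300 Pa / 541000 m = 2.40×10⁻³ Pa/m
Geostrophic balance (pressure-gradient force = Coriolis force):
V_g = (1/(fρ)) |∂P/∂n| = 2.40×10⁻³ / (9.76×10⁻⁵ × 1.19) = 20.7 m/s
Converting: 20.7 m/s × 1.944 = 40 knots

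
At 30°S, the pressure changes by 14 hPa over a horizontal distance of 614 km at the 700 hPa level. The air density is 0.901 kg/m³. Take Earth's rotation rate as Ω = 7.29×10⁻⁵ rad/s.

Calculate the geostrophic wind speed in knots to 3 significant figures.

Coriolis parameter at 30°S:
f = 2Ω sin φ = 2 × 7.29×10⁻⁵ × sin 30° = 7.29×10⁻⁵ s⁻¹
Pressure gradient: |∂P/∂n| = 1400 Pa / 614000 m = 2.28×10⁻³ Pa/m
Geostrophic balance (pressure-gradient force = Coriolis force):
V_g = (1/(fρ)) |∂P/∂n| = 2.28×10⁻³ / (7.29×10⁻⁵ × 0.901) = 34.7 m/s
Converting: 34.7 m/s × 1.944 = 67.5 knots

67.5 knots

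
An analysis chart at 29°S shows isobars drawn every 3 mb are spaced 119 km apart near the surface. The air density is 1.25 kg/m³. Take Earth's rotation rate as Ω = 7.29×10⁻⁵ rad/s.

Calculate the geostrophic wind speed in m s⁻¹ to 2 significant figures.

Coriolis parameter at 29°S:
f = 2Ω sin φ = 2 × 7.29×10⁻⁵ × sin 29° = 7.07×10⁻⁵ s⁻¹
Pressure gradient: |∂P/∂n| = 300 Pa / 119000 m = 2.52×10⁻³ Pa/m
Geostrophic balance (pressure-gradient force = Coriolis force):
V_g = (1/(fρ)) |∂P/∂n| = 2.52×10⁻³ / (7.07×10⁻⁵ × 1.25) = 28.5 m/s

29 m s⁻¹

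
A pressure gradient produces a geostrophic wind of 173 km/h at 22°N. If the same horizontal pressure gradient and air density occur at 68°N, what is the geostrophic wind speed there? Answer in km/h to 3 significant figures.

69.9 km/h

With the same pressure gradient and density, V_g ∝ 1/f ∝ 1/sin φ.
V₂ = V₁ · sin φ₁ / sin φ₂ = 173 × sin 22° / sin 68°
V₂ = 173 × 0.3746/0.9272 = 69.9 km/h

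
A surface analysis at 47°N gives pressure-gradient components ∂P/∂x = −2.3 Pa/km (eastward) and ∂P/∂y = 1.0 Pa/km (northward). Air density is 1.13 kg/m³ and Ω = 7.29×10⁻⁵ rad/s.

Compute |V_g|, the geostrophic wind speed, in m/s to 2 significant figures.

Coriolis parameter at 47°N:
f = 2Ω sin φ = 2 × 7.29×10⁻⁵ × sin 47° = 1.07×10⁻⁴ s⁻¹
Component geostrophic relations (x east, y north):
u_g = −(1/(fρ)) ∂P/∂y,  v_g = (1/(fρ)) ∂P/∂x
u_g = −(1.0×10⁻³)/(1.07×10⁻⁴ × 1.13) = −8.30 m/s;  v_g = (−2.3×10⁻³)/(1.07×10⁻⁴ × 1.13) = −19.1 m/s
|V_g| = √(u_g² + v_g²) = 20.8 m/s

21 m/s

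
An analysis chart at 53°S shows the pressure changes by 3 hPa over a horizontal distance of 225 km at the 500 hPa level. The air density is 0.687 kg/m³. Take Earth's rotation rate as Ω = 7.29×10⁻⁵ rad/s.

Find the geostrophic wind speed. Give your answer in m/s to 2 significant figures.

Coriolis parameter at 53°S:
f = 2Ω sin φ = 2 × 7.29×10⁻⁵ × sin 53° = 1.16×10⁻⁴ s⁻¹
Pressure gradient: |∂P/∂n| = 300 Pa / 225000 m = 1.33×10⁻³ Pa/m
Geostrophic balance (pressure-gradient force = Coriolis force):
V_g = (1/(fρ)) |∂P/∂n| = 1.33×10⁻³ / (1.16×10⁻⁴ × 0.687) = 16.7 m/s

17 m/s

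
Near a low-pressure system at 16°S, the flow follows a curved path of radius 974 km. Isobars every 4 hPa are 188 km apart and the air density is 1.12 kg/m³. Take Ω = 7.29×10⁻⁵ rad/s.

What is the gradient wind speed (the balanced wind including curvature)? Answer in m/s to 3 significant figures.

Coriolis parameter at 16°S:
f = 2Ω sin φ = 2 × 7.29×10⁻⁵ × sin 16° = 4.02×10⁻⁵ s⁻¹
Pressure gradient: |∂P/∂n| = 400 Pa / 188000 m = 2.13×10⁻³ Pa/m
Geostrophic speed: V_g = |∂P/∂n|/(fρ) = 2.13×10⁻³/(4.02×10⁻⁵ × 1.12) = 47.3 m/s
Around a low, centrifugal force acts outward with Coriolis, so pressure-gradient force balances both:
(1/ρ)|∂P/∂n| = fV + V²/R  →  V² + fR·V − fR·V_g = 0
With fR = 4.02×10⁻⁵ × 974×10³ m = 39.1 m/s:
V = [−fR + √((fR)² + 4 fR V_g)]/2 = [−39.1 + √(39.1² + 4×39.1×47.3)]/2 = 27.7 m/s
Subgeostrophic (V < V_g = 47.3 m/s), as expected around a low.

27.7 m/s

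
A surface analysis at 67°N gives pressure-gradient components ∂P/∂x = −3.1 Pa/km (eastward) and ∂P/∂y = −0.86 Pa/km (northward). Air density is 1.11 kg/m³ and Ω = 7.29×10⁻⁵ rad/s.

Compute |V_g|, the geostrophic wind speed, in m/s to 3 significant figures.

21.6 m/s

Coriolis parameter at 67°N:
f = 2Ω sin φ = 2 × 7.29×10⁻⁵ × sin 67° = 1.34×10⁻⁴ s⁻¹
Component geostrophic relations (x east, y north):
u_g = −(1/(fρ)) ∂P/∂y,  v_g = (1/(fρ)) ∂P/∂x
u_g = −(−0.86×10⁻³)/(1.34×10⁻⁴ × 1.11) = 5.77 m/s;  v_g = (−3.1×10⁻³)/(1.34×10⁻⁴ × 1.11) = −20.8 m/s
|V_g| = √(u_g² + v_g²) = 21.6 m/s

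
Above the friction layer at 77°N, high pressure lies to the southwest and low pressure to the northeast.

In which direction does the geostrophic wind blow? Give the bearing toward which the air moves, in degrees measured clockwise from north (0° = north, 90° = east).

The pressure-gradient force points toward the northeast (bearing 045°).
Geostrophic balance: in the Northern Hemisphere the Coriolis force deflects motion to the right, so the geostrophic wind blows 90° to the right of the pressure-gradient force (low pressure on the left).
Rotating 045° by 90° clockwise gives 135° — the wind blows toward the southeast.

135°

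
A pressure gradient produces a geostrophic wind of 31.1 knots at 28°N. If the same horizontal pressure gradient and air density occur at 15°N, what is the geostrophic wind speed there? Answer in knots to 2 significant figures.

56 knots

With the same pressure gradient and density, V_g ∝ 1/f ∝ 1/sin φ.
V₂ = V₁ · sin φ₁ / sin φ₂ = 31.1 × sin 28° / sin 15°
V₂ = 31.1 × 0.4695/0.2588 = 56 knots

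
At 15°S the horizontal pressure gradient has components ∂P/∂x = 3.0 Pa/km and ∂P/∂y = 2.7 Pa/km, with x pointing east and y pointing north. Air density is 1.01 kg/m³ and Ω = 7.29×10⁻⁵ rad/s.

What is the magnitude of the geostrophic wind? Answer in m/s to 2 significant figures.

Coriolis parameter at 15°S:
f = 2Ω sin φ = 2 × 7.29×10⁻⁵ × sin 15° = 3.77×10⁻⁵ s⁻¹
In the Southern Hemisphere f is negative: f = −3.77×10⁻⁵ s⁻¹.
Component geostrophic relations (x east, y north):
u_g = −(1/(fρ)) ∂P/∂y,  v_g = (1/(fρ)) ∂P/∂x
u_g = −(2.7×10⁻³)/(−3.77×10⁻⁵ × 1.01) = 70.8 m/s;  v_g = (3.0×10⁻³)/(−3.77×10⁻⁵ × 1.01) = −78.7 m/s
|V_g| = √(u_g² + v_g²) = 106 m/s

110 m/s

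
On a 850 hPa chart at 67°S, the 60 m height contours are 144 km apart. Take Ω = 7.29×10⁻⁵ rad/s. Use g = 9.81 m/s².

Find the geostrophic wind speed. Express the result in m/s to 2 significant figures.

Coriolis parameter at 67°S:
f = 2Ω sin φ = 2 × 7.29×10⁻⁵ × sin 67° = 1.34×10⁻⁴ s⁻¹
Height gradient: |∂Z/∂n| = 60 m / 144000 m = 4.17×10⁻⁴
On a pressure surface, geostrophic balance gives V_g = (g/f)|∂Z/∂n|:
V_g = 9.81 × 4.17×10⁻⁴ / 1.34×10⁻⁴ = 30.5 m/s

30 m/s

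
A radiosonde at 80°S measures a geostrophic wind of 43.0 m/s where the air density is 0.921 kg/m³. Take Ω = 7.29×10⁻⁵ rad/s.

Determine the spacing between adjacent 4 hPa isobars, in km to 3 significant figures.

Coriolis parameter at 80°S:
f = 2Ω sin φ = 2 × 7.29×10⁻⁵ × sin 80° = 1.44×10⁻⁴ s⁻¹
Geostrophic balance rearranged: |∂P/∂n| = f ρ V_g
|∂P/∂n| = 1.44×10⁻⁴ × 0.921 × 43.0 = 5.69×10⁻³ Pa/m
Isobar spacing: Δn = ΔP/|∂P/∂n| = 400 Pa / 5.69×10⁻³ Pa/m = 70343 m ≈ 70.3 km

70.3 km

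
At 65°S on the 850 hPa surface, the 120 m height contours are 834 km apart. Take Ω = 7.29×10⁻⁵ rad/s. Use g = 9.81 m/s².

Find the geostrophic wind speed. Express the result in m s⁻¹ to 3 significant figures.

10.7 m s⁻¹

Coriolis parameter at 65°S:
f = 2Ω sin φ = 2 × 7.29×10⁻⁵ × sin 65° = 1.32×10⁻⁴ s⁻¹
Height gradient: |∂Z/∂n| = 120 m / 834000 m = 1.44×10⁻⁴
On a pressure surface, geostrophic balance gives V_g = (g/f)|∂Z/∂n|:
V_g = 9.81 × 1.44×10⁻⁴ / 1.32×10⁻⁴ = 10.7 m/s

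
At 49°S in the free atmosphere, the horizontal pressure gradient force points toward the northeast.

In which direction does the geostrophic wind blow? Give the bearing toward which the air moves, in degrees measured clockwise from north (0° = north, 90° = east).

The pressure-gradient force points toward the northeast (bearing 045°).
Geostrophic balance: in the Southern Hemisphere the Coriolis force deflects motion to the left, so the geostrophic wind blows 90° to the left of the pressure-gradient force (low pressure on the right).
Rotating 045° by 90° counterclockwise gives 315° — the wind blows toward the northwest.

315°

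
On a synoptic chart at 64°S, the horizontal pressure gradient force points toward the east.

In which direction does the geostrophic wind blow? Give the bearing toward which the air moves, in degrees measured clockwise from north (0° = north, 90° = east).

The pressure-gradient force points toward the east (bearing 090°).
Geostrophic balance: in the Southern Hemisphere the Coriolis force deflects motion to the left, so the geostrophic wind blows 90° to the left of the pressure-gradient force (low pressure on the right).
Rotating 090° by 90° counterclockwise gives 000° — the wind blows toward the north.

000°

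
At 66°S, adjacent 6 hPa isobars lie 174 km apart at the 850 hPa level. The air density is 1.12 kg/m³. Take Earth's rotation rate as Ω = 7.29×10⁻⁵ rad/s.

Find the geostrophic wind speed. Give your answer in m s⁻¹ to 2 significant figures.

23 m s⁻¹

Coriolis parameter at 66°S:
f = 2Ω sin φ = 2 × 7.29×10⁻⁵ × sin 66° = 1.33×10⁻⁴ s⁻¹
Pressure gradient: |∂P/∂n| = 600 Pa / 174000 m = 3.45×10⁻³ Pa/m
Geostrophic balance (pressure-gradient force = Coriolis force):
V_g = (1/(fρ)) |∂P/∂n| = 3.45×10⁻³ / (1.33×10⁻⁴ × 1.12) = 23.1 m/s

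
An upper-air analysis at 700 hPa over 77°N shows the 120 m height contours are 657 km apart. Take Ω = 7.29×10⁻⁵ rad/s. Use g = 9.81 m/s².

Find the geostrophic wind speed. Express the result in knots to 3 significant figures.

24.5 knots

Coriolis parameter at 77°N:
f = 2Ω sin φ = 2 × 7.29×10⁻⁵ × sin 77° = 1.42×10⁻⁴ s⁻¹
Height gradient: |∂Z/∂n| = 120 m / 657000 m = 1.83×10⁻⁴
On a pressure surface, geostrophic balance gives V_g = (g/f)|∂Z/∂n|:
V_g = 9.81 × 1.83×10⁻⁴ / 1.42×10⁻⁴ = 12.6 m/s
Converting: 12.6 m/s × 1.944 = 24.5 knots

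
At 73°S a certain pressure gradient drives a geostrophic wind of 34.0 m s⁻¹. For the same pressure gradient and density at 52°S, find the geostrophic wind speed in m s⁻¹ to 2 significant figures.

41 m s⁻¹

With the same pressure gradient and density, V_g ∝ 1/f ∝ 1/sin φ.
V₂ = V₁ · sin φ₁ / sin φ₂ = 34.0 × sin 73° / sin 52°
V₂ = 34.0 × 0.9563/0.7880 = 41 m s⁻¹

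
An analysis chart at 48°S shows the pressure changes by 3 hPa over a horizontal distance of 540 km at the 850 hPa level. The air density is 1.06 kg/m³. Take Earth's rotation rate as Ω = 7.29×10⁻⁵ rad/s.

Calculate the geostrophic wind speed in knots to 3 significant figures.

Coriolis parameter at 48°S:
f = 2Ω sin φ = 2 × 7.29×10⁻⁵ × sin 48° = 1.08×10⁻⁴ s⁻¹
Pressure gradient: |∂P/∂n| = 300 Pa / 540000 m = 5.56×10⁻⁴ Pa/m
Geostrophic balance (pressure-gradient force = Coriolis force):
V_g = (1/(fρ)) |∂P/∂n| = 5.56×10⁻⁴ / (1.08×10⁻⁴ × 1.06) = 4.84 m/s
Converting: 4.84 m/s × 1.944 = 9.40 knots

9.40 knots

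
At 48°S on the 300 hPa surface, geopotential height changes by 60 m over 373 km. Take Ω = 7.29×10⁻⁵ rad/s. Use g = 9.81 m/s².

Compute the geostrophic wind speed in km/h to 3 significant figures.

Coriolis parameter at 48°S:
f = 2Ω sin φ = 2 × 7.29×10⁻⁵ × sin 48° = 1.08×10⁻⁴ s⁻¹
Height gradient: |∂Z/∂n| = 60 m / 373000 m = 1.61×10⁻⁴
On a pressure surface, geostrophic balance gives V_g = (g/f)|∂Z/∂n|:
V_g = 9.81 × 1.61×10⁻⁴ / 1.08×10⁻⁴ = 14.6 m/s
Converting: 14.6 m/s × 3.6 = 52.4 km/h

52.4 km/h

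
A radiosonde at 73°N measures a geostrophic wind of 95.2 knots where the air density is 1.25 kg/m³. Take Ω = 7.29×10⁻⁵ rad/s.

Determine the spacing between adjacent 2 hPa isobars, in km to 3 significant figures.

23.4 km

Coriolis parameter at 73°N:
f = 2Ω sin φ = 2 × 7.29×10⁻⁵ × sin 73° = 1.39×10⁻⁴ s⁻¹
Wind speed in SI: 95.2 knots = 49.0 m/s
Geostrophic balance rearranged: |∂P/∂n| = f ρ V_g
|∂P/∂n| = 1.39×10⁻⁴ × 1.25 × 49.0 = 8.54×10⁻³ Pa/m
Isobar spacing: Δn = ΔP/|∂P/∂n| = 200 Pa / 8.54×10⁻³ Pa/m = 23431 m ≈ 23.4 km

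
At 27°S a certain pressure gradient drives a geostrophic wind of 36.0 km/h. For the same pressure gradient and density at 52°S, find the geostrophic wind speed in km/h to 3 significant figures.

With the same pressure gradient and density, V_g ∝ 1/f ∝ 1/sin φ.
V₂ = V₁ · sin φ₁ / sin φ₂ = 36.0 × sin 27° / sin 52°
V₂ = 36.0 × 0.4540/0.7880 = 20.7 km/h

20.7 km/h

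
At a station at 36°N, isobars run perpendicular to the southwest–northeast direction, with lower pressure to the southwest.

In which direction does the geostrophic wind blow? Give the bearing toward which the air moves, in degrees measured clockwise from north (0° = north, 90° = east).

The pressure-gradient force points toward the southwest (bearing 225°).
Geostrophic balance: in the Northern Hemisphere the Coriolis force deflects motion to the right, so the geostrophic wind blows 90° to the right of the pressure-gradient force (low pressure on the left).
Rotating 225° by 90° clockwise gives 315° — the wind blows toward the northwest.

315°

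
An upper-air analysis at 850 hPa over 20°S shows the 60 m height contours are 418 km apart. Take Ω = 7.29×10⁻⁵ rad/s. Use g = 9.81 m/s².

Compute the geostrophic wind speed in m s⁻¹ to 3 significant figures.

28.2 m s⁻¹

Coriolis parameter at 20°S:
f = 2Ω sin φ = 2 × 7.29×10⁻⁵ × sin 20° = 4.99×10⁻⁵ s⁻¹
Height gradient: |∂Z/∂n| = 60 m / 418000 m = 1.44×10⁻⁴
On a pressure surface, geostrophic balance gives V_g = (g/f)|∂Z/∂n|:
V_g = 9.81 × 1.44×10⁻⁴ / 4.99×10⁻⁵ = 28.2 m/s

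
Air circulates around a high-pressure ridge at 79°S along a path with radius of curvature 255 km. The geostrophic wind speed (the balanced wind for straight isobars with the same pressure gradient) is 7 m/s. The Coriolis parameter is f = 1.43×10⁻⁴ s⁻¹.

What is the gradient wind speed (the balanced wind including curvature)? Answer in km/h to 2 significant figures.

34 km/h

Around a high, pressure-gradient force acts outward with centrifugal, so Coriolis balances both:
fV = (1/ρ)|∂P/∂n| + V²/R  →  V² − fR·V + fR·V_g = 0
With fR = 1.43×10⁻⁴ × 255×10³ m = 36.5 m/s:
V = [fR − √((fR)² − 4 fR V_g)]/2 = [36.5 − √(36.5² − 4×36.5×7)]/2 = 9.45 m/s
Supergeostrophic (V > V_g = 7 m/s), as expected around a high.
Converting: 9.45 m/s × 3.6 = 34 km/h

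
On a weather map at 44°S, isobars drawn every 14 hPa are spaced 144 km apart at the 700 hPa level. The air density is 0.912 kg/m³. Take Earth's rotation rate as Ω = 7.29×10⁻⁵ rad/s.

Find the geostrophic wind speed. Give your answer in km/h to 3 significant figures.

379 km/h

Coriolis parameter at 44°S:
f = 2Ω sin φ = 2 × 7.29×10⁻⁵ × sin 44° = 1.01×10⁻⁴ s⁻¹
Pressure gradient: |∂P/∂n| = 1400 Pa / 144000 m = 9.72×10⁻³ Pa/m
Geostrophic balance (pressure-gradient force = Coriolis force):
V_g = (1/(fρ)) |∂P/∂n| = 9.72×10⁻³ / (1.01×10⁻⁴ × 0.912) = 105 m/s
Converting: 105 m/s × 3.6 = 379 km/h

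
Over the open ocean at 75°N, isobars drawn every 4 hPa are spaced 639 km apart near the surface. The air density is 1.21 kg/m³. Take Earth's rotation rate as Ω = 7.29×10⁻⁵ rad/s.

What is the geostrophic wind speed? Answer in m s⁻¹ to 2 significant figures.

3.7 m s⁻¹

Coriolis parameter at 75°N:
f = 2Ω sin φ = 2 × 7.29×10⁻⁵ × sin 75° = 1.41×10⁻⁴ s⁻¹
Pressure gradient: |∂P/∂n| = 400 Pa / 639000 m = 6.26×10⁻⁴ Pa/m
Geostrophic balance (pressure-gradient force = Coriolis force):
V_g = (1/(fρ)) |∂P/∂n| = 6.26×10⁻⁴ / (1.41×10⁻⁴ × 1.21) = 3.67 m/s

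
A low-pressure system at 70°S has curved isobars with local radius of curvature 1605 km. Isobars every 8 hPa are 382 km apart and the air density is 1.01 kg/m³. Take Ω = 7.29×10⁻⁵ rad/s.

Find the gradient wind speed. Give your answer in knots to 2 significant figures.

28 knots

Coriolis parameter at 70°S:
f = 2Ω sin φ = 2 × 7.29×10⁻⁵ × sin 70° = 1.37×10⁻⁴ s⁻¹
Pressure gradient: |∂P/∂n| = 800 Pa / 382000 m = 2.09×10⁻³ Pa/m
Geostrophic speed: V_g = |∂P/∂n|/(fρ) = 2.09×10⁻³/(1.37×10⁻⁴ × 1.01) = 15.1 m/s
Around a low, centrifugal force acts outward with Coriolis, so pressure-gradient force balances both:
(1/ρ)|∂P/∂n| = fV + V²/R  →  V² + fR·V − fR·V_g = 0
With fR = 1.37×10⁻⁴ × 1605×10³ m = 220 m/s:
V = [−fR + √((fR)² + 4 fR V_g)]/2 = [−220 + √(220² + 4×220×15.1)]/2 = 14.2 m/s
Subgeostrophic (V < V_g = 15.1 m/s), as expected around a low.
Converting: 14.2 m/s × 1.944 = 28 knots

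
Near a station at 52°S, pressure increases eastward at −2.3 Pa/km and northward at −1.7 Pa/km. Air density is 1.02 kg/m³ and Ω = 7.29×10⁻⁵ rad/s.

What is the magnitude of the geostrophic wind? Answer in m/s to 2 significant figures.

24 m/s

Coriolis parameter at 52°S:
f = 2Ω sin φ = 2 × 7.29×10⁻⁵ × sin 52° = 1.15×10⁻⁴ s⁻¹
In the Southern Hemisphere f is negative: f = −1.15×10⁻⁴ s⁻¹.
Component geostrophic relations (x east, y north):
u_g = −(1/(fρ)) ∂P/∂y,  v_g = (1/(fρ)) ∂P/∂x
u_g = −(−1.7×10⁻³)/(−1.15×10⁻⁴ × 1.02) = −14.5 m/s;  v_g = (−2.3×10⁻³)/(−1.15×10⁻⁴ × 1.02) = 19.6 m/s
|V_g| = √(u_g² + v_g²) = 24.4 m/s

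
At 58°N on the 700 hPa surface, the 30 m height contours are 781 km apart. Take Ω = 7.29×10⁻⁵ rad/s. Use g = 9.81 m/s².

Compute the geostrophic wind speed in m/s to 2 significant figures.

3.0 m/s

Coriolis parameter at 58°N:
f = 2Ω sin φ = 2 × 7.29×10⁻⁵ × sin 58° = 1.24×10⁻⁴ s⁻¹
Height gradient: |∂Z/∂n| = 30 m / 781000 m = 3.84×10⁻⁵
On a pressure surface, geostrophic balance gives V_g = (g/f)|∂Z/∂n|:
V_g = 9.81 × 3.84×10⁻⁵ / 1.24×10⁻⁴ = 3.05 m/s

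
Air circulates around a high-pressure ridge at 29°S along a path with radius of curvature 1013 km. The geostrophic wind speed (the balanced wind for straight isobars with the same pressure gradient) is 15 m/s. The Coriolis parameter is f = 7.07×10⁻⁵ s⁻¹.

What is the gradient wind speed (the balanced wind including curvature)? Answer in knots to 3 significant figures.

41.6 knots

Around a high, pressure-gradient force acts outward with centrifugal, so Coriolis balances both:
fV = (1/ρ)|∂P/∂n| + V²/R  →  V² − fR·V + fR·V_g = 0
With fR = 7.07×10⁻⁵ × 1013×10³ m = 71.6 m/s:
V = [fR − √((fR)² − 4 fR V_g)]/2 = [71.6 − √(71.6² − 4×71.6×15)]/2 = 21.4 m/s
Supergeostrophic (V > V_g = 15 m/s), as expected around a high.
Converting: 21.4 m/s × 1.944 = 41.6 knots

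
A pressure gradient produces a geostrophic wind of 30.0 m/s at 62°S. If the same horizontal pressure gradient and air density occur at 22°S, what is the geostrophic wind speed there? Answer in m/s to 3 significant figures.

With the same pressure gradient and density, V_g ∝ 1/f ∝ 1/sin φ.
V₂ = V₁ · sin φ₁ / sin φ₂ = 30.0 × sin 62° / sin 22°
V₂ = 30.0 × 0.8829/0.3746 = 70.7 m/s

70.7 m/s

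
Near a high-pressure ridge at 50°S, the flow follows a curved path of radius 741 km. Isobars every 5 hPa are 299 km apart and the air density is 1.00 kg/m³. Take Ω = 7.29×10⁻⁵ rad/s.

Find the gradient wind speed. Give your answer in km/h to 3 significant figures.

70.7 km/h

Coriolis parameter at 50°S:
f = 2Ω sin φ = 2 × 7.29×10⁻⁵ × sin 50° = 1.12×10⁻⁴ s⁻¹
Pressure gradient: |∂P/∂n| = 500 Pa / 299000 m = 1.67×10⁻³ Pa/m
Geostrophic speed: V_g = |∂P/∂n|/(fρ) = 1.67×10⁻³/(1.12×10⁻⁴ × 1.00) = 15.0 m/s
Around a high, pressure-gradient force acts outward with centrifugal, so Coriolis balances both:
fV = (1/ρ)|∂P/∂n| + V²/R  →  V² − fR·V + fR·V_g = 0
With fR = 1.12×10⁻⁴ × 741×10³ m = 82.8 m/s:
V = [fR − √((fR)² − 4 fR V_g)]/2 = [82.8 − √(82.8² − 4×82.8×15)]/2 = 19.6 m/s
Supergeostrophic (V > V_g = 15 m/s), as expected around a high.
Converting: 19.6 m/s × 3.6 = 70.7 km/h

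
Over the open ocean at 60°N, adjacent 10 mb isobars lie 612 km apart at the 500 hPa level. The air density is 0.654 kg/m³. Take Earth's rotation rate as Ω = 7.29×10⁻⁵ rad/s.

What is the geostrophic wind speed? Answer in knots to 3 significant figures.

38.5 knots

Coriolis parameter at 60°N:
f = 2Ω sin φ = 2 × 7.29×10⁻⁵ × sin 60° = 1.26×10⁻⁴ s⁻¹
Pressure gradient: |∂P/∂n| = 1000 Pa / 612000 m = 1.63×10⁻³ Pa/m
Geostrophic balance (pressure-gradient force = Coriolis force):
V_g = (1/(fρ)) |∂P/∂n| = 1.63×10⁻³ / (1.26×10⁻⁴ × 0.654) = 19.8 m/s
Converting: 19.8 m/s × 1.944 = 38.5 knots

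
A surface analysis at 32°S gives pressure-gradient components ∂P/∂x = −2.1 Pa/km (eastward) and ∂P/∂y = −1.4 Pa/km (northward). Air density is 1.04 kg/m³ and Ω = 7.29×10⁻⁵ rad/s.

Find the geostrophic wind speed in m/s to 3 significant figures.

Coriolis parameter at 32°S:
f = 2Ω sin φ = 2 × 7.29×10⁻⁵ × sin 32° = 7.73×10⁻⁵ s⁻¹
In the Southern Hemisphere f is negative: f = −7.73×10⁻⁵ s⁻¹.
Component geostrophic relations (x east, y north):
u_g = −(1/(fρ)) ∂P/∂y,  v_g = (1/(fρ)) ∂P/∂x
u_g = −(−1.4×10⁻³)/(−7.73×10⁻⁵ × 1.04) = −17.4 m/s;  v_g = (−2.1×10⁻³)/(−7.73×10⁻⁵ × 1.04) = 26.1 m/s
|V_g| = √(u_g² + v_g²) = 31.4 m/s

31.4 m/s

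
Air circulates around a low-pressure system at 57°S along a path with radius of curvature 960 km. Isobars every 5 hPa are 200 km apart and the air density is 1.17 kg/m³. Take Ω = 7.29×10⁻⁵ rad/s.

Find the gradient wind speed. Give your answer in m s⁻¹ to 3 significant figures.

Coriolis parameter at 57°S:
f = 2Ω sin φ = 2 × 7.29×10⁻⁵ × sin 57° = 1.22×10⁻⁴ s⁻¹
Pressure gradient: |∂P/∂n| = 500 Pa / 200000 m = 2.50×10⁻³ Pa/m
Geostrophic speed: V_g = |∂P/∂n|/(fρ) = 2.50×10⁻³/(1.22×10⁻⁴ × 1.17) = 17.5 m/s
Around a low, centrifugal force acts outward with Coriolis, so pressure-gradient force balances both:
(1/ρ)|∂P/∂n| = fV + V²/R  →  V² + fR·V − fR·V_g = 0
With fR = 1.22×10⁻⁴ × 960×10³ m = 117 m/s:
V = [−fR + √((fR)² + 4 fR V_g)]/2 = [−117 + √(117² + 4×117×17.5)]/2 = 15.4 m/s
Subgeostrophic (V < V_g = 17.5 m/s), as expected around a low.

15.4 m s⁻¹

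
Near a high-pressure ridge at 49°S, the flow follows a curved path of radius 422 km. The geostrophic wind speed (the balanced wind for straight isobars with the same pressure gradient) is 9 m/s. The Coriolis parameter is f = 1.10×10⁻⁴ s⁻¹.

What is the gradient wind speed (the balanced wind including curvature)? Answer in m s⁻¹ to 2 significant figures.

Around a high, pressure-gradient force acts outward with centrifugal, so Coriolis balances both:
fV = (1/ρ)|∂P/∂n| + V²/R  →  V² − fR·V + fR·V_g = 0
With fR = 1.10×10⁻⁴ × 422×10³ m = 46.4 m/s:
V = [fR − √((fR)² − 4 fR V_g)]/2 = [46.4 − √(46.4² − 4×46.4×9)]/2 = 12.2 m/s
Supergeostrophic (V > V_g = 9 m/s), as expected around a high.

12 m s⁻¹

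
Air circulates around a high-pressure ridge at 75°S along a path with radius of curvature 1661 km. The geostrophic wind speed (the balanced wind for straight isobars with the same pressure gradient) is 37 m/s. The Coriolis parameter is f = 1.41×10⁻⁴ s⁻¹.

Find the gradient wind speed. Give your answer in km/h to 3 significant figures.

Around a high, pressure-gradient force acts outward with centrifugal, so Coriolis balances both:
fV = (1/ρ)|∂P/∂n| + V²/R  →  V² − fR·V + fR·V_g = 0
With fR = 1.41×10⁻⁴ × 1661×10³ m = 234 m/s:
V = [fR − √((fR)² − 4 fR V_g)]/2 = [234 − √(234² − 4×234×37)]/2 = 46.1 m/s
Supergeostrophic (V > V_g = 37 m/s), as expected around a high.
Converting: 46.1 m/s × 3.6 = 166 km/h

166 km/h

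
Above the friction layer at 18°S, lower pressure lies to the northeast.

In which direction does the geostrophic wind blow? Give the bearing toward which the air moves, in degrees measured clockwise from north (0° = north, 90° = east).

315°

The pressure-gradient force points toward the northeast (bearing 045°).
Geostrophic balance: in the Southern Hemisphere the Coriolis force deflects motion to the left, so the geostrophic wind blows 90° to the left of the pressure-gradient force (low pressure on the right).
Rotating 045° by 90° counterclockwise gives 315° — the wind blows toward the northwest.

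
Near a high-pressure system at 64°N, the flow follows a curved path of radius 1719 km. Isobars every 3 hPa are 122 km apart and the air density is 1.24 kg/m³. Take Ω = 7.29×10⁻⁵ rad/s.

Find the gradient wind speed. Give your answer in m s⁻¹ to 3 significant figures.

16.3 m s⁻¹

Coriolis parameter at 64°N:
f = 2Ω sin φ = 2 × 7.29×10⁻⁵ × sin 64° = 1.31×10⁻⁴ s⁻¹
Pressure gradient: |∂P/∂n| = 300 Pa / 122000 m = 2.46×10⁻³ Pa/m
Geostrophic speed: V_g = |∂P/∂n|/(fρ) = 2.46×10⁻³/(1.31×10⁻⁴ × 1.24) = 15.1 m/s
Around a high, pressure-gradient force acts outward with centrifugal, so Coriolis balances both:
fV = (1/ρ)|∂P/∂n| + V²/R  →  V² − fR·V + fR·V_g = 0
With fR = 1.31×10⁻⁴ × 1719×10³ m = 225 m/s:
V = [fR − √((fR)² − 4 fR V_g)]/2 = [225 − √(225² − 4×225×15.1)]/2 = 16.3 m/s
Supergeostrophic (V > V_g = 15.1 m/s), as expected around a high.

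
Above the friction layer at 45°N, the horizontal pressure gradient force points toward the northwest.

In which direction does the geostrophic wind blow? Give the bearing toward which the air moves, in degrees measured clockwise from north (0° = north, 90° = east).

045°

The pressure-gradient force points toward the northwest (bearing 315°).
Geostrophic balance: in the Northern Hemisphere the Coriolis force deflects motion to the right, so the geostrophic wind blows 90° to the right of the pressure-gradient force (low pressure on the left).
Rotating 315° by 90° clockwise gives 045° — the wind blows toward the northeast.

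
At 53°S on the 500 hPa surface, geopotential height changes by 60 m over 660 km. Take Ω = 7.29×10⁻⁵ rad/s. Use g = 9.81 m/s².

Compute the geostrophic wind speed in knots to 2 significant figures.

Coriolis parameter at 53°S:
f = 2Ω sin φ = 2 × 7.29×10⁻⁵ × sin 53° = 1.16×10⁻⁴ s⁻¹
Height gradient: |∂Z/∂n| = 60 m / 660000 m = 9.09×10⁻⁵
On a pressure surface, geostrophic balance gives V_g = (g/f)|∂Z/∂n|:
V_g = 9.81 × 9.09×10⁻⁵ / 1.16×10⁻⁴ = 7.66 m/s
Converting: 7.66 m/s × 1.944 = 15 knots

15 knots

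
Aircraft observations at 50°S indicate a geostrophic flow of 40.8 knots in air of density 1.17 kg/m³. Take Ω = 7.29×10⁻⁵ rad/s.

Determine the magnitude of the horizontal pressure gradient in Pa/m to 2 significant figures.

Coriolis parameter at 50°S:
f = 2Ω sin φ = 2 × 7.29×10⁻⁵ × sin 50° = 1.12×10⁻⁴ s⁻¹
Wind speed in SI: 40.8 knots = 21.0 m/s
Geostrophic balance rearranged: |∂P/∂n| = f ρ V_g
|∂P/∂n| = 1.12×10⁻⁴ × 1.17 × 21.0 = 2.74×10⁻³ Pa/m

2.7×10⁻³ Pa/m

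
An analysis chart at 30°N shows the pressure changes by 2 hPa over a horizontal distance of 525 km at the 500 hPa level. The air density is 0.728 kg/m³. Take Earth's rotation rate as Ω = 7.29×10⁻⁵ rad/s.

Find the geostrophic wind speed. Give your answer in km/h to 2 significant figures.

26 km/h

Coriolis parameter at 30°N:
f = 2Ω sin φ = 2 × 7.29×10⁻⁵ × sin 30° = 7.29×10⁻⁵ s⁻¹
Pressure gradient: |∂P/∂n| = 200 Pa / 525000 m = 3.81×10⁻⁴ Pa/m
Geostrophic balance (pressure-gradient force = Coriolis force):
V_g = (1/(fρ)) |∂P/∂n| = 3.81×10⁻⁴ / (7.29×10⁻⁵ × 0.728) = 7.18 m/s
Converting: 7.18 m/s × 3.6 = 26 km/h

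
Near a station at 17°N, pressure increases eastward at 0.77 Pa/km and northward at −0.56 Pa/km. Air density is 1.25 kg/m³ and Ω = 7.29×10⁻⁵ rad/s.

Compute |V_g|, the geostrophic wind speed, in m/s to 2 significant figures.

Coriolis parameter at 17°N:
f = 2Ω sin φ = 2 × 7.29×10⁻⁵ × sin 17° = 4.26×10⁻⁵ s⁻¹
Component geostrophic relations (x east, y north):
u_g = −(1/(fρ)) ∂P/∂y,  v_g = (1/(fρ)) ∂P/∂x
u_g = −(−0.56×10⁻³)/(4.26×10⁻⁵ × 1.25) = 10.5 m/s;  v_g = (0.77×10⁻³)/(4.26×10⁻⁵ × 1.25) = 14.5 m/s
|V_g| = √(u_g² + v_g²) = 17.9 m/s

18 m/s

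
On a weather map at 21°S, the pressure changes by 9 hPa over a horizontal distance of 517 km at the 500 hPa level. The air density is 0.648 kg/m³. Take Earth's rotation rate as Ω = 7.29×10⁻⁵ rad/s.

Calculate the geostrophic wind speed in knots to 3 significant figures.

Coriolis parameter at 21°S:
f = 2Ω sin φ = 2 × 7.29×10⁻⁵ × sin 21° = 5.23×10⁻⁵ s⁻¹
Pressure gradient: |∂P/∂n| = 900 Pa / 517000 m = 1.74×10⁻³ Pa/m
Geostrophic balance (pressure-gradient force = Coriolis force):
V_g = (1/(fρ)) |∂P/∂n| = 1.74×10⁻³ / (5.23×10⁻⁵ × 0.648) = 51.4 m/s
Converting: 51.4 m/s × 1.944 = 99.9 knots

99.9 knots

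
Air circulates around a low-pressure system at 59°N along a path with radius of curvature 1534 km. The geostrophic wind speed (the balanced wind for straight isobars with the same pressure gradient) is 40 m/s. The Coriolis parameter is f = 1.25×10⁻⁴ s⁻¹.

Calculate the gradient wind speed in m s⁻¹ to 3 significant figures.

Around a low, centrifugal force acts outward with Coriolis, so pressure-gradient force balances both:
(1/ρ)|∂P/∂n| = fV + V²/R  →  V² + fR·V − fR·V_g = 0
With fR = 1.25×10⁻⁴ × 1534×10³ m = 192 m/s:
V = [−fR + √((fR)² + 4 fR V_g)]/2 = [−192 + √(192² + 4×192×40)]/2 = 34 m/s
Subgeostrophic (V < V_g = 40 m/s), as expected around a low.

34.0 m s⁻¹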